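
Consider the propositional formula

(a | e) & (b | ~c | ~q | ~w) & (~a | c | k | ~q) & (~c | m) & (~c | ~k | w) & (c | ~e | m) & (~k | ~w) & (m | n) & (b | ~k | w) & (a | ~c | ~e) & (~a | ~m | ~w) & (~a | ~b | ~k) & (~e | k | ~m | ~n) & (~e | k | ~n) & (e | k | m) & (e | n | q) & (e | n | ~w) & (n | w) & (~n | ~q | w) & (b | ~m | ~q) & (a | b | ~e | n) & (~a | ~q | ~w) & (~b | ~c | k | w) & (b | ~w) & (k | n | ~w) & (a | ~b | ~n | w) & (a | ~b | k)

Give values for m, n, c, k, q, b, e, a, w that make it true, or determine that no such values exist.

m=T; n=T; c=F; k=F; q=F; b=F; e=F; a=T; w=F

Set m = True.
Set n = True.
Set c = False.
Try k = True:
  (~k | ~w) forces w = False.
  (b | ~k | w) forces b = True.
  (~a | ~b | ~k) forces a = False.
  clause (a | ~b | ~n | w) is falsified — backtrack.
So k = False.
  then (~e | k | ~m | ~n) forces e = False.
  then (a | e) forces a = True.
  then (~a | c | k | ~q) forces q = False.
  then (~a | ~m | ~w) forces w = False.
Set b = False.
All clauses satisfied.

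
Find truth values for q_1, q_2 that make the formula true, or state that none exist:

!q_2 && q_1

q_1: True; q_2: False

  !q_2 = True
Both conjuncts True, so the formula holds.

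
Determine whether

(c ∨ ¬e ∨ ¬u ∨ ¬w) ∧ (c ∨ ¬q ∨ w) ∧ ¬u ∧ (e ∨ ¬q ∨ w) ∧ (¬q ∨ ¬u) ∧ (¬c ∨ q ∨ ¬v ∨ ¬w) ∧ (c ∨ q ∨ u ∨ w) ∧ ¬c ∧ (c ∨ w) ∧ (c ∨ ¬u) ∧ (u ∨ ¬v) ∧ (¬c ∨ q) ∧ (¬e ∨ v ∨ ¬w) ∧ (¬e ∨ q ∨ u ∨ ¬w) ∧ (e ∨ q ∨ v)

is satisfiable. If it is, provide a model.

Unit clause (¬u) forces u = False.
Unit clause (¬c) forces c = False.
In (c ∨ w) only w is left, so w = True.
In (u ∨ ¬v) only ¬v is left, so v = False.
In (¬e ∨ v ∨ ¬w) only ¬e is left, so e = False.
In (e ∨ q ∨ v) only q is left, so q = True.
All clauses satisfied.

e: False, v: False, u: False, c: False, w: True, q: True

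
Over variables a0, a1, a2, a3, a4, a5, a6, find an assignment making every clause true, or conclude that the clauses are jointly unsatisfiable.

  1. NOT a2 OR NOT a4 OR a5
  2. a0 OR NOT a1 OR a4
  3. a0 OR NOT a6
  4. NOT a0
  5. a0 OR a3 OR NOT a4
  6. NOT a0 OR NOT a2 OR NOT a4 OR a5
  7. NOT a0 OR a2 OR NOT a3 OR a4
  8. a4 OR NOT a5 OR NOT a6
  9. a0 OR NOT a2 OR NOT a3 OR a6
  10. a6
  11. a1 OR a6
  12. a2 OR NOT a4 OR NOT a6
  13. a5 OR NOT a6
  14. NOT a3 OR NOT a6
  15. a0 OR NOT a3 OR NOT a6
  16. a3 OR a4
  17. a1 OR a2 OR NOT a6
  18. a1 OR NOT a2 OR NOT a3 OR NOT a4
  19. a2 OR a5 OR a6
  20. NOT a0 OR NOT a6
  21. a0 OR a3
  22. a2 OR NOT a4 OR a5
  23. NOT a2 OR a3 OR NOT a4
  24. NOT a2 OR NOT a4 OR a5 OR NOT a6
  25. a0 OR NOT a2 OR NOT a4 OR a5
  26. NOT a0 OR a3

No satisfying assignment exists.

Case a0 = True:
  Clause (NOT a0) is falsified — contradiction.
Case a0 = False:
  (a0 OR NOT a6) forces a6 = False.
  Clause (a6) is falsified — contradiction.
Both cases fail, so the formula is unsatisfiable.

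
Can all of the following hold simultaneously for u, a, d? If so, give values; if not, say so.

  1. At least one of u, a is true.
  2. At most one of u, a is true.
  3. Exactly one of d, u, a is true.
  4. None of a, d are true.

u = True, a = False, d = False

  (1) {u, a}: 1 true — at least one ✓
  (2) {u, a}: 1 true — at most one ✓
  (3) {d, u, a}: 1 true — exactly one ✓
  (4) {a, d}: 0 true — none ✓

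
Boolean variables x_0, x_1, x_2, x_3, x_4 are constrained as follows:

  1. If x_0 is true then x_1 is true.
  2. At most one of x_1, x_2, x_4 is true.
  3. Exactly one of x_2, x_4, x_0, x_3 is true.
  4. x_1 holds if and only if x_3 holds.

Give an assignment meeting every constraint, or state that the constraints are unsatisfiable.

x_0 = False, x_1 = False, x_2 = True, x_3 = False, x_4 = False

  (1) x_0=F ⇒ x_1: vacuous ✓
  (2) {x_1, x_2, x_4}: 1 true — at most one ✓
  (3) {x_2, x_4, x_0, x_3}: 1 true — exactly one ✓
  (4) x_1=F, x_3=F — same ✓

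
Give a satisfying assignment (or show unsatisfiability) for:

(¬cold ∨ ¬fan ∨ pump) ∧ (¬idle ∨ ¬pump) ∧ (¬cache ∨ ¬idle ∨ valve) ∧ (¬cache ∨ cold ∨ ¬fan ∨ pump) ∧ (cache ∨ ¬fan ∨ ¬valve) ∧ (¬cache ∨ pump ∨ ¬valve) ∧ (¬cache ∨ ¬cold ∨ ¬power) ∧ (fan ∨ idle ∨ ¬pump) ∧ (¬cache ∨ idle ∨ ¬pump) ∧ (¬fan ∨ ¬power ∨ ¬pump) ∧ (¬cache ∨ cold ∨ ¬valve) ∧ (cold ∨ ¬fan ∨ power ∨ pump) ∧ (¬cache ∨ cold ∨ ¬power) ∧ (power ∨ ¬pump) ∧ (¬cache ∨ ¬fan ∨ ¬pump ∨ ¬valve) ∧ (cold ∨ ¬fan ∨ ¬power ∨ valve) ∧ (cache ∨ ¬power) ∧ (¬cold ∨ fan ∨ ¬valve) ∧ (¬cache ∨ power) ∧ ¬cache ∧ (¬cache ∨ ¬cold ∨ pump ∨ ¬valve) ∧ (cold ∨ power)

idle: False, valve: False, power: False, cache: False, cold: True, fan: False, pump: False

Unit clause (¬cache) forces cache = False.
In (cache ∨ ¬power) only ¬power is left, so power = False.
In (cold ∨ power) only cold is left, so cold = True.
In (power ∨ ¬pump) only ¬pump is left, so pump = False.
In (¬cold ∨ ¬fan ∨ pump) only ¬fan is left, so fan = False.
In (¬cold ∨ fan ∨ ¬valve) only ¬valve is left, so valve = False.
Set idle = False.
All clauses satisfied.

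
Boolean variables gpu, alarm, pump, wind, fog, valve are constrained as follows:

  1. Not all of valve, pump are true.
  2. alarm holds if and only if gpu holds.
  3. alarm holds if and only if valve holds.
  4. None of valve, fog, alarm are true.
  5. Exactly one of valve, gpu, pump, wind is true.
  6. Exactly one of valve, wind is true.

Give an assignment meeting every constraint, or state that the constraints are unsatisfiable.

gpu: False; alarm: False; pump: False; wind: True; fog: False; valve: False

  (1) {valve, pump}: 0/2 true — not all ✓
  (2) alarm=F, gpu=F — same ✓
  (3) alarm=F, valve=F — same ✓
  (4) {valve, fog, alarm}: 0 true — none ✓
  (5) {valve, gpu, pump, wind}: 1 true — exactly one ✓
  (6) {valve, wind}: 1 true — exactly one ✓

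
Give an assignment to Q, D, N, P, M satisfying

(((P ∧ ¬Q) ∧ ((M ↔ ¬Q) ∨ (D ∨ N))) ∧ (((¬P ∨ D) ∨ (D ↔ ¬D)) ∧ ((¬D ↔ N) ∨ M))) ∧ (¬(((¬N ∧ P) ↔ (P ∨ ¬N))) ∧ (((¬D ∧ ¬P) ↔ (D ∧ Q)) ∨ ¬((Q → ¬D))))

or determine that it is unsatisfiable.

Q = False; D = True; N = True; P = True; M = True

  ((P ∧ ¬Q) ∧ ((M ↔ ¬Q) ∨ (D ∨ N))) ∧ (((¬P ∨ D) ∨ (D ↔ ¬D)) ∧ ((¬D ↔ N) ∨ M)) = True
    (P ∧ ¬Q) ∧ ((M ↔ ¬Q) ∨ (D ∨ N)) = True
      P ∧ ¬Q = True
        ¬Q = True
      (M ↔ ¬Q) ∨ (D ∨ N) = True
        M ↔ ¬Q = True
          ¬Q = True
        D ∨ N = True
    ((¬P ∨ D) ∨ (D ↔ ¬D)) ∧ ((¬D ↔ N) ∨ M) = True
      (¬P ∨ D) ∨ (D ↔ ¬D) = True
        ¬P ∨ D = True
          ¬P = False
        D ↔ ¬D = False
          ¬D = False
      (¬D ↔ N) ∨ M = True
        ¬D ↔ N = False
          ¬D = False
  ¬(((¬N ∧ P) ↔ (P ∨ ¬N))) ∧ (((¬D ∧ ¬P) ↔ (D ∧ Q)) ∨ ¬((Q → ¬D))) = True
    ¬(((¬N ∧ P) ↔ (P ∨ ¬N))) = True
      (¬N ∧ P) ↔ (P ∨ ¬N) = False
        ¬N ∧ P = False
          ¬N = False
        P ∨ ¬N = True
          ¬N = False
    ((¬D ∧ ¬P) ↔ (D ∧ Q)) ∨ ¬((Q → ¬D)) = True
      (¬D ∧ ¬P) ↔ (D ∧ Q) = True
        ¬D ∧ ¬P = False
          ¬D = False
          ¬P = False
        D ∧ Q = False
      ¬((Q → ¬D)) = False
        Q → ¬D = True
          ¬D = False
Both conjuncts True, so the formula holds.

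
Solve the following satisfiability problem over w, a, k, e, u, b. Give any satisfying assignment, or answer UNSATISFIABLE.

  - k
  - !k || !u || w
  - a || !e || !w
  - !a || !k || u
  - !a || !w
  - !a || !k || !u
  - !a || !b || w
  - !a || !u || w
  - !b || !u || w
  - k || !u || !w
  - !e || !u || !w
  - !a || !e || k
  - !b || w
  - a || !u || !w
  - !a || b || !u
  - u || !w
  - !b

w=F, a=F, k=T, e=T, u=F, b=F

Unit clause (k) forces k = True.
Unit clause (!b) forces b = False.
Set w = False.
  then (!k || !u || w) forces u = False.
  then (!a || !k || u) forces a = False.
Set e = True.
All clauses satisfied.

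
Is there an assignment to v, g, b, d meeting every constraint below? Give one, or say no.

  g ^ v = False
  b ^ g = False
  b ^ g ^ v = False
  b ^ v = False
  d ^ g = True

v = False, g = False, b = False, d = True

g ^ v = F ^ F = False ✓
b ^ g = F ^ F = False ✓
b ^ g ^ v = F ^ F ^ F = False ✓
b ^ v = F ^ F = False ✓
d ^ g = T ^ F = True ✓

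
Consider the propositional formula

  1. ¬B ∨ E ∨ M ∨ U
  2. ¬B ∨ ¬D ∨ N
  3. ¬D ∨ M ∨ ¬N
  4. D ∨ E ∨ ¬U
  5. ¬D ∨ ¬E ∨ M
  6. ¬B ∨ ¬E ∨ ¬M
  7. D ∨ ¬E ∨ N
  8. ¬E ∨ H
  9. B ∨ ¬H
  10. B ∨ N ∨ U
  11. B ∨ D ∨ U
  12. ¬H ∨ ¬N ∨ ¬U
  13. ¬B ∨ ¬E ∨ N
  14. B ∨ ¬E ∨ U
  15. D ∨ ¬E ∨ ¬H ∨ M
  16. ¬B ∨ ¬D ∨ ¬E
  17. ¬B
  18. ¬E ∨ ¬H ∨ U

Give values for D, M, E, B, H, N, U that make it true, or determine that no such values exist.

D: True, M: True, E: False, B: False, H: False, N: False, U: True

Unit clause (¬B) forces B = False.
In (B ∨ ¬H) only ¬H is left, so H = False.
In (¬E ∨ H) only ¬E is left, so E = False.
Try D = False:
  (D ∨ E ∨ ¬U) forces U = False.
  clause (B ∨ D ∨ U) is falsified — backtrack.
So D = True.
Set M = True.
Set N = False.
  then (B ∨ N ∨ U) forces U = True.
All clauses satisfied.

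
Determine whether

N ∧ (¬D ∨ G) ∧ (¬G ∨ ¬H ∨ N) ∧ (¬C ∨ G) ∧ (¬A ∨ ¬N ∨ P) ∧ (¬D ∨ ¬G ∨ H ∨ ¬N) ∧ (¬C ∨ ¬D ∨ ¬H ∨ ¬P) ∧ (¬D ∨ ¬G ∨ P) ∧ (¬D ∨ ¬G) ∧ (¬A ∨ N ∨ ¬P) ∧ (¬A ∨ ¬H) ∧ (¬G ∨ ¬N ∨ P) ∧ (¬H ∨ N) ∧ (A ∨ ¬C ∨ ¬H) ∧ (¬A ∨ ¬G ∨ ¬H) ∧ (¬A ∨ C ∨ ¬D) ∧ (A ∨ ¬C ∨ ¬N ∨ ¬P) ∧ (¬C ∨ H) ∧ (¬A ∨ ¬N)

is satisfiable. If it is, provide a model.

Unit clause (N) forces N = True.
In (¬A ∨ ¬N) only ¬A is left, so A = False.
Set P = True.
  then (A ∨ ¬C ∨ ¬N ∨ ¬P) forces C = False.
Set H = False.
Try D = True:
  (¬D ∨ G) forces G = True.
  clause (¬D ∨ ¬G ∨ H ∨ ¬N) is falsified — backtrack.
So D = False.
Set G = False.
All clauses satisfied.

P = True; H = False; N = True; C = False; D = False; G = False; A = False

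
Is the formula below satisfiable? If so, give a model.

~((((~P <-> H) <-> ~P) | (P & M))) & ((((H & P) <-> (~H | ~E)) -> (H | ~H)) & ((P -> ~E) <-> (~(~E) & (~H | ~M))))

M: False; P: False; E: True; H: False

  ~((((~P <-> H) <-> ~P) | (P & M))) = True
    ((~P <-> H) <-> ~P) | (P & M) = False
      (~P <-> H) <-> ~P = False
        ~P <-> H = False
          ~P = True
        ~P = True
      P & M = False
  (((H & P) <-> (~H | ~E)) -> (H | ~H)) & ((P -> ~E) <-> (~(~E) & (~H | ~M))) = True
    ((H & P) <-> (~H | ~E)) -> (H | ~H) = True
      (H & P) <-> (~H | ~E) = False
        H & P = False
        ~H | ~E = True
          ~H = True
          ~E = False
      H | ~H = True
        ~H = True
    (P -> ~E) <-> (~(~E) & (~H | ~M)) = True
      P -> ~E = True
        ~E = False
      ~(~E) & (~H | ~M) = True
        ~(~E) = True
          ~E = False
        ~H | ~M = True
          ~H = True
          ~M = True
Both conjuncts True, so the formula holds.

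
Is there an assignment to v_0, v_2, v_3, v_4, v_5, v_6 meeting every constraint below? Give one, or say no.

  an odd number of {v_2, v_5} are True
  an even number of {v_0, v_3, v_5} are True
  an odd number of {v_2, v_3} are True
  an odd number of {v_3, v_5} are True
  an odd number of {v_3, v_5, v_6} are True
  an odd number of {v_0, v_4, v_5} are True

Unsatisfiable — no assignment works.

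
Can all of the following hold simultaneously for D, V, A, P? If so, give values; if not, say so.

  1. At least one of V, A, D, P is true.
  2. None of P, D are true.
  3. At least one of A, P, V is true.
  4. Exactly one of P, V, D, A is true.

D = False, V = False, A = True, P = False

  (1) {V, A, D, P}: 1 true — at least one ✓
  (2) {P, D}: 0 true — none ✓
  (3) {A, P, V}: 1 true — at least one ✓
  (4) {P, V, D, A}: 1 true — exactly one ✓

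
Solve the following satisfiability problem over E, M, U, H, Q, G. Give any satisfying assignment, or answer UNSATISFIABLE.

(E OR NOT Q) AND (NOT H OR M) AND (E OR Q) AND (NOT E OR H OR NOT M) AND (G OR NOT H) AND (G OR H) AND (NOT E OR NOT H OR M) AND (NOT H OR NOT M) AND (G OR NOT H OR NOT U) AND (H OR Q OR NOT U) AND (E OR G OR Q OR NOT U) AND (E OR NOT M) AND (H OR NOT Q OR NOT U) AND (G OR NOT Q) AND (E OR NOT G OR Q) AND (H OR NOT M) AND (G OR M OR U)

E=T, M=F, U=F, H=F, Q=F, G=T

Try E = False:
  (E OR NOT Q) forces Q = False.
  clause (E OR Q) is falsified — backtrack.
So E = True.
Set M = False.
  then (NOT H OR M) forces H = False.
  then (G OR H) forces G = True.
Try U = True:
  (H OR Q OR NOT U) forces Q = True.
  clause (H OR NOT Q OR NOT U) is falsified — backtrack.
So U = False.
Set Q = False.
All clauses satisfied.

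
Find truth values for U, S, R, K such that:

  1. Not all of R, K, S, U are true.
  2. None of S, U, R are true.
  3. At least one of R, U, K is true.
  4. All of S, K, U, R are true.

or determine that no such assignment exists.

Case U = True:
  Constraint (2) is violated (U=T) — contradiction.
Case U = False:
  Constraint (4) is violated (U=F) — contradiction.
Both cases fail — unsatisfiable.

Unsatisfiable — no assignment works.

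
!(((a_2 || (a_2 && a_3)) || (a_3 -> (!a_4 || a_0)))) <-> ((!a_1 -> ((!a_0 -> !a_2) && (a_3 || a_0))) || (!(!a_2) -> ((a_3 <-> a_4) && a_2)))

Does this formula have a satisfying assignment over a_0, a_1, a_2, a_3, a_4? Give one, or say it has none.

a_0=F; a_1=F; a_2=F; a_3=T; a_4=T

  !(((a_2 || (a_2 && a_3)) || (a_3 -> (!a_4 || a_0)))) <-> ((!a_1 -> ((!a_0 -> !a_2) && (a_3 || a_0))) || (!(!a_2) -> ((a_3 <-> a_4) && a_2))) = True
    !(((a_2 || (a_2 && a_3)) || (a_3 -> (!a_4 || a_0)))) = True
      (a_2 || (a_2 && a_3)) || (a_3 -> (!a_4 || a_0)) = False
        a_2 || (a_2 && a_3) = False
          a_2 && a_3 = False
        a_3 -> (!a_4 || a_0) = False
          !a_4 || a_0 = False
            !a_4 = False
    (!a_1 -> ((!a_0 -> !a_2) && (a_3 || a_0))) || (!(!a_2) -> ((a_3 <-> a_4) && a_2)) = True
      !a_1 -> ((!a_0 -> !a_2) && (a_3 || a_0)) = True
        !a_1 = True
        (!a_0 -> !a_2) && (a_3 || a_0) = True
          !a_0 -> !a_2 = True
            !a_0 = True
            !a_2 = True
          a_3 || a_0 = True
      !(!a_2) -> ((a_3 <-> a_4) && a_2) = True
        !(!a_2) = False
          !a_2 = True
        (a_3 <-> a_4) && a_2 = False
          a_3 <-> a_4 = True
The formula evaluates to True.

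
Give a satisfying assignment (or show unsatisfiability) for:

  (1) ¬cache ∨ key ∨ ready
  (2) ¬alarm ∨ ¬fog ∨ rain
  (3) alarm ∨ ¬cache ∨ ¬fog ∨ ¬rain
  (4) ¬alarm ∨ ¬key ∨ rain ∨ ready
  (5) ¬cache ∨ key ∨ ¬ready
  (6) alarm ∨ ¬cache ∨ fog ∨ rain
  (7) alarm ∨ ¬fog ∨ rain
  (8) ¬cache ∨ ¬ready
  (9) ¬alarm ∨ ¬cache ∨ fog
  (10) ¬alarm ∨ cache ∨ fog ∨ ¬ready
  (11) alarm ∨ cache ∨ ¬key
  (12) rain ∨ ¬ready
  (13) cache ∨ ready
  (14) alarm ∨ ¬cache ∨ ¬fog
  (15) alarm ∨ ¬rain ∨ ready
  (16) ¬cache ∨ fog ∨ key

Set cache = False.
  then (cache ∨ ready) forces ready = True.
  then (rain ∨ ¬ready) forces rain = True.
Set fog = True.
Set key = True.
  then (alarm ∨ cache ∨ ¬key) forces alarm = True.
All clauses satisfied.

cache = False, fog = True, key = True, rain = True, ready = True, alarm = True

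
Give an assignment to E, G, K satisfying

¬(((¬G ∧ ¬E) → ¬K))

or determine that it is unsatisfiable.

E = False, G = False, K = True

  ¬(((¬G ∧ ¬E) → ¬K)) = True
    (¬G ∧ ¬E) → ¬K = False
      ¬G ∧ ¬E = True
        ¬G = True
        ¬E = True
      ¬K = False
The formula evaluates to True.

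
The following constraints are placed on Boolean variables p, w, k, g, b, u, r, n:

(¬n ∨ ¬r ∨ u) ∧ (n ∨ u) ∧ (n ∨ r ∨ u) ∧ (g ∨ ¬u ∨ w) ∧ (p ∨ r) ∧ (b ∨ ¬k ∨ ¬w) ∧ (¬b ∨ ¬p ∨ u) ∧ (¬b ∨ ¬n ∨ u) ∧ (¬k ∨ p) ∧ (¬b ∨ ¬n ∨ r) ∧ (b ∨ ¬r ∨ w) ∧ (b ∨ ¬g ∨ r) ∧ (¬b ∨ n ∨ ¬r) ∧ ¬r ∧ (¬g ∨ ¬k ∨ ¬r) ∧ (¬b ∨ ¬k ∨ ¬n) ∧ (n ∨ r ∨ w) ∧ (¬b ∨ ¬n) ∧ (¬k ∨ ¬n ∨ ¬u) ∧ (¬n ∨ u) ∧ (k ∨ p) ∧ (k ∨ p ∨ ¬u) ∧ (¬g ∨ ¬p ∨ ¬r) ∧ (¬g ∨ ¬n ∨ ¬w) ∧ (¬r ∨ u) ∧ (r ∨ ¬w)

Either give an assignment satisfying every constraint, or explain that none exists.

UNSATISFIABLE

Case r = True:
  Clause (¬r) is falsified — contradiction.
Case r = False:
  (p ∨ r) forces p = True.
  (r ∨ ¬w) forces w = False.
  (n ∨ r ∨ w) forces n = True.
  (¬b ∨ ¬n ∨ r) forces b = False.
  (b ∨ ¬g ∨ r) forces g = False.
  (g ∨ ¬u ∨ w) forces u = False.
  Clause (¬n ∨ u) is falsified — contradiction.
Both cases fail, so the formula is unsatisfiable.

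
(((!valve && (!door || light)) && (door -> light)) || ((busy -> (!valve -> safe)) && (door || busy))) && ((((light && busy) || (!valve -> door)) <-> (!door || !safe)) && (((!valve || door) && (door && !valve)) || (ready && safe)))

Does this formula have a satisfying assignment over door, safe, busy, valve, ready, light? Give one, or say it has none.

door = True, safe = False, busy = False, valve = False, ready = True, light = True

  ((!valve && (!door || light)) && (door -> light)) || ((busy -> (!valve -> safe)) && (door || busy)) = True
    (!valve && (!door || light)) && (door -> light) = True
      !valve && (!door || light) = True
        !valve = True
        !door || light = True
          !door = False
      door -> light = True
    (busy -> (!valve -> safe)) && (door || busy) = True
      busy -> (!valve -> safe) = True
        !valve -> safe = False
          !valve = True
      door || busy = True
  (((light && busy) || (!valve -> door)) <-> (!door || !safe)) && (((!valve || door) && (door && !valve)) || (ready && safe)) = True
    ((light && busy) || (!valve -> door)) <-> (!door || !safe) = True
      (light && busy) || (!valve -> door) = True
        light && busy = False
        !valve -> door = True
          !valve = True
      !door || !safe = True
        !door = False
        !safe = True
    ((!valve || door) && (door && !valve)) || (ready && safe) = True
      (!valve || door) && (door && !valve) = True
        !valve || door = True
          !valve = True
        door && !valve = True
          !valve = True
      ready && safe = False
Both conjuncts True, so the formula holds.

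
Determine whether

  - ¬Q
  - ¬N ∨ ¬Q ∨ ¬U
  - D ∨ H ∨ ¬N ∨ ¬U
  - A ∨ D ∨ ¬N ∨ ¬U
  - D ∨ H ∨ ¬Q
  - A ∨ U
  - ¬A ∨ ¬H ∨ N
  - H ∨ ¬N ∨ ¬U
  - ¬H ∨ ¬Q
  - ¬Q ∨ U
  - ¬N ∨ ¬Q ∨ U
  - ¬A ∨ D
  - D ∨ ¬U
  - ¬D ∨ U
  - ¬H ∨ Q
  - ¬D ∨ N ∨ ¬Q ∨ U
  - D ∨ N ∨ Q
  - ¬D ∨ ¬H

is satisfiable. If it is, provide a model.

N = False, A = True, Q = False, U = True, H = False, D = True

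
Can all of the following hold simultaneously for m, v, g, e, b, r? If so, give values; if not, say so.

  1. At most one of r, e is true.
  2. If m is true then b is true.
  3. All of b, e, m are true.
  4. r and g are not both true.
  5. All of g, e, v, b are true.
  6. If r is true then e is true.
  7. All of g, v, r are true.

Case e = True:
  (1) with e=T forces r = False.
  Constraint (7) is violated (r=F) — contradiction.
Case e = False:
  Constraint (3) is violated (e=F) — contradiction.
Both cases fail — unsatisfiable.

No satisfying assignment exists.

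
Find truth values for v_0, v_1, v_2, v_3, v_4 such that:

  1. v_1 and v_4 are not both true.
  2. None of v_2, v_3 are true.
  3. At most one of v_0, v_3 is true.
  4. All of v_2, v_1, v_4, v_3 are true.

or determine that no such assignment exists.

Case v_2 = True:
  Constraint (2) is violated (v_2=T) — contradiction.
Case v_2 = False:
  Constraint (4) is violated (v_2=F) — contradiction.
Both cases fail — unsatisfiable.

The formula is unsatisfiable.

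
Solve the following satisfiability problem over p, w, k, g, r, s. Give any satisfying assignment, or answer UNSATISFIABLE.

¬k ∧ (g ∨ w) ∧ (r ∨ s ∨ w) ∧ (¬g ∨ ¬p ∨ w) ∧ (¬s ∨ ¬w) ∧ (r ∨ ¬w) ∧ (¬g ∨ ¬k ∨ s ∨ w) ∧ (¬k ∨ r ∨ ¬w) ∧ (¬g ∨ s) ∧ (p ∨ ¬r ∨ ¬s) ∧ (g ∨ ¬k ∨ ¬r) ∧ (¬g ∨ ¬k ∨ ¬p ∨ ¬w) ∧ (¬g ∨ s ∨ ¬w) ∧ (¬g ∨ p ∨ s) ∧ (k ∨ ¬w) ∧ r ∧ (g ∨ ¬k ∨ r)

UNSATISFIABLE

Case k = True:
  Clause (¬k) is falsified — contradiction.
Case k = False:
  (k ∨ ¬w) forces w = False.
  (g ∨ w) forces g = True.
  (¬g ∨ ¬p ∨ w) forces p = False.
  (¬g ∨ s) forces s = True.
  (p ∨ ¬r ∨ ¬s) forces r = False.
  Clause (r) is falsified — contradiction.
Both cases fail, so the formula is unsatisfiable.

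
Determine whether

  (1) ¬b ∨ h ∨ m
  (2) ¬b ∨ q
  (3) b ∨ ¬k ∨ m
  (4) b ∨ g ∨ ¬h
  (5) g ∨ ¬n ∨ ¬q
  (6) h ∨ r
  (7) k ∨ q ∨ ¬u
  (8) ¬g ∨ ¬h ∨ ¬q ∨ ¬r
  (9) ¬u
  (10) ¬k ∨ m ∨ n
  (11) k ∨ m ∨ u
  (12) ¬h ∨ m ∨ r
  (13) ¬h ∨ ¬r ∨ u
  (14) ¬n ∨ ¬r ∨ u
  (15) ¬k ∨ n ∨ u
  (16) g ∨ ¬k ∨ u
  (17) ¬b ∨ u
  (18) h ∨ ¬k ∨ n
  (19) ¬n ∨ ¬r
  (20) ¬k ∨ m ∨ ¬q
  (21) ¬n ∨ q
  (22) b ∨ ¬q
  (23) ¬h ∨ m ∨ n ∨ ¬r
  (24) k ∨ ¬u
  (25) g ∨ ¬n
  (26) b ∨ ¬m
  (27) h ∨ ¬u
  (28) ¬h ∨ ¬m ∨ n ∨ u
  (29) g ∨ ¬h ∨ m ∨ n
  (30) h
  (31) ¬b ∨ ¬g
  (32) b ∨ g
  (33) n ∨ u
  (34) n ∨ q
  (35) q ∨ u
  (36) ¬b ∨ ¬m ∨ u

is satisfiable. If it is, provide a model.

No satisfying assignment exists.

Case u = True:
  Clause (¬u) is falsified — contradiction.
Case u = False:
  (¬b ∨ u) forces b = False.
  (b ∨ ¬q) forces q = False.
  Clause (q ∨ u) is falsified — contradiction.
Both cases fail, so the formula is unsatisfiable.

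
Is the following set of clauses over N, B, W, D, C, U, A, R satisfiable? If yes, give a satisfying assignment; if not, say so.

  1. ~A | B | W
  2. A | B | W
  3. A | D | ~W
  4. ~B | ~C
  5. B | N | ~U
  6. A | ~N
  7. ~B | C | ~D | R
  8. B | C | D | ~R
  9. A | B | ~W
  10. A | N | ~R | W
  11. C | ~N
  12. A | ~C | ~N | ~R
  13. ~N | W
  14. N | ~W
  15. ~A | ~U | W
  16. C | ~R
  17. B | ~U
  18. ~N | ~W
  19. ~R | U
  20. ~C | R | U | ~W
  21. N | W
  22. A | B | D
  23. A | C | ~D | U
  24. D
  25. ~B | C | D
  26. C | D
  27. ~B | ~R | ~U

Case W = True:
  (N | ~W) forces N = True.
  Clause (~N | ~W) is falsified — contradiction.
Case W = False:
  (~N | W) forces N = False.
  Clause (N | W) is falsified — contradiction.
Both cases fail, so the formula is unsatisfiable.

The formula is unsatisfiable.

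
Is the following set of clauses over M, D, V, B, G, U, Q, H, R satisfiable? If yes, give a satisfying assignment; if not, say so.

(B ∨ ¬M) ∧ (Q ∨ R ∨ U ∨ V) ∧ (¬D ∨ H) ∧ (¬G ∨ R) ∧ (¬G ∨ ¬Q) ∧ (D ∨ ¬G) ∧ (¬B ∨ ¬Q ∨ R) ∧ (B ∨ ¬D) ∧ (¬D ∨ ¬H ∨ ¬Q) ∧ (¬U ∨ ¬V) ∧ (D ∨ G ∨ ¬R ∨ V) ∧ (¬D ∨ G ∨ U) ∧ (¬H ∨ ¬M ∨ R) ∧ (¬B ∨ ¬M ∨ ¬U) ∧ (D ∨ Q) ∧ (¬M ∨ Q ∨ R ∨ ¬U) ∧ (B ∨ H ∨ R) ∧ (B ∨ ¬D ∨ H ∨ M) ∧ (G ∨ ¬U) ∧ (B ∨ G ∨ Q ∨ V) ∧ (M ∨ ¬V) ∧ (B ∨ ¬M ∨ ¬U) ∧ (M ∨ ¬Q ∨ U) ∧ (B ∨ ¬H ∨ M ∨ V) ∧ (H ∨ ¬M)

M = False, D = True, V = False, B = True, G = True, U = False, Q = False, H = True, R = True

Set M = False.
  then (M ∨ ¬V) forces V = False.
Set D = True.
  then (¬D ∨ H) forces H = True.
  then (B ∨ ¬D) forces B = True.
  then (¬D ∨ ¬H ∨ ¬Q) forces Q = False.
Try G = False:
  (¬D ∨ G ∨ U) forces U = True.
  clause (G ∨ ¬U) is falsified — backtrack.
So G = True.
  then (¬G ∨ R) forces R = True.
Set U = False.
All clauses satisfied.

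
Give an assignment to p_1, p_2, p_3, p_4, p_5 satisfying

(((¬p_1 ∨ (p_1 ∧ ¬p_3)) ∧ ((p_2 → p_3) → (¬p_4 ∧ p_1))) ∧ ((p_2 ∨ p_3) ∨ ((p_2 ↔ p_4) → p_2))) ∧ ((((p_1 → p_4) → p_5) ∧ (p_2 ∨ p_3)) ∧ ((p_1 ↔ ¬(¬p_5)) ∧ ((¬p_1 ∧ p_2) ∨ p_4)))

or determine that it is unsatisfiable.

p_1 = True, p_2 = True, p_3 = False, p_4 = True, p_5 = True

  ((¬p_1 ∨ (p_1 ∧ ¬p_3)) ∧ ((p_2 → p_3) → (¬p_4 ∧ p_1))) ∧ ((p_2 ∨ p_3) ∨ ((p_2 ↔ p_4) → p_2)) = True
    (¬p_1 ∨ (p_1 ∧ ¬p_3)) ∧ ((p_2 → p_3) → (¬p_4 ∧ p_1)) = True
      ¬p_1 ∨ (p_1 ∧ ¬p_3) = True
        ¬p_1 = False
        p_1 ∧ ¬p_3 = True
          ¬p_3 = True
      (p_2 → p_3) → (¬p_4 ∧ p_1) = True
        p_2 → p_3 = False
        ¬p_4 ∧ p_1 = False
          ¬p_4 = False
    (p_2 ∨ p_3) ∨ ((p_2 ↔ p_4) → p_2) = True
      p_2 ∨ p_3 = True
      (p_2 ↔ p_4) → p_2 = True
        p_2 ↔ p_4 = True
  (((p_1 → p_4) → p_5) ∧ (p_2 ∨ p_3)) ∧ ((p_1 ↔ ¬(¬p_5)) ∧ ((¬p_1 ∧ p_2) ∨ p_4)) = True
    ((p_1 → p_4) → p_5) ∧ (p_2 ∨ p_3) = True
      (p_1 → p_4) → p_5 = True
        p_1 → p_4 = True
      p_2 ∨ p_3 = True
    (p_1 ↔ ¬(¬p_5)) ∧ ((¬p_1 ∧ p_2) ∨ p_4) = True
      p_1 ↔ ¬(¬p_5) = True
        ¬(¬p_5) = True
          ¬p_5 = False
      (¬p_1 ∧ p_2) ∨ p_4 = True
        ¬p_1 ∧ p_2 = False
          ¬p_1 = False
Both conjuncts True, so the formula holds.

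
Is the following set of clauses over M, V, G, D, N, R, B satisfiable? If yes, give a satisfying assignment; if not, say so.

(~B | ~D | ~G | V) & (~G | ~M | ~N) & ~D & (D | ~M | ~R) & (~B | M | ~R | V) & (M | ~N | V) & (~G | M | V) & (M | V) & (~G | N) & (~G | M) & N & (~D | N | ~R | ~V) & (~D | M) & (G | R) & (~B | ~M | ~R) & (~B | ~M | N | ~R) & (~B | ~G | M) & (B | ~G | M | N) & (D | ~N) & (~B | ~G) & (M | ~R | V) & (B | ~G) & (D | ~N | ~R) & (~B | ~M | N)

The formula is unsatisfiable.

Case D = True:
  Clause (~D) is falsified — contradiction.
Case D = False:
  (N) forces N = True.
  Clause (D | ~N) is falsified — contradiction.
Both cases fail, so the formula is unsatisfiable.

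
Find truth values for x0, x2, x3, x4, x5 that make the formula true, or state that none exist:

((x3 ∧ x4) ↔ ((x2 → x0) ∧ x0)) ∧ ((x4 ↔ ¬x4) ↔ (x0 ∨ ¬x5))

x0 = False, x2 = True, x3 = False, x4 = True, x5 = True

  (x3 ∧ x4) ↔ ((x2 → x0) ∧ x0) = True
    x3 ∧ x4 = False
    (x2 → x0) ∧ x0 = False
      x2 → x0 = False
  (x4 ↔ ¬x4) ↔ (x0 ∨ ¬x5) = True
    x4 ↔ ¬x4 = False
      ¬x4 = False
    x0 ∨ ¬x5 = False
      ¬x5 = False
Both conjuncts True, so the formula holds.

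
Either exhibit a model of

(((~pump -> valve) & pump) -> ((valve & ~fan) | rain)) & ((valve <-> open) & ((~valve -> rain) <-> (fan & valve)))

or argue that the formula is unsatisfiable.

open=F, valve=F, fan=T, rain=F, pump=F

  ((~pump -> valve) & pump) -> ((valve & ~fan) | rain) = True
    (~pump -> valve) & pump = False
      ~pump -> valve = False
        ~pump = True
    (valve & ~fan) | rain = False
      valve & ~fan = False
        ~fan = False
  (valve <-> open) & ((~valve -> rain) <-> (fan & valve)) = True
    valve <-> open = True
    (~valve -> rain) <-> (fan & valve) = True
      ~valve -> rain = False
        ~valve = True
      fan & valve = False
Both conjuncts True, so the formula holds.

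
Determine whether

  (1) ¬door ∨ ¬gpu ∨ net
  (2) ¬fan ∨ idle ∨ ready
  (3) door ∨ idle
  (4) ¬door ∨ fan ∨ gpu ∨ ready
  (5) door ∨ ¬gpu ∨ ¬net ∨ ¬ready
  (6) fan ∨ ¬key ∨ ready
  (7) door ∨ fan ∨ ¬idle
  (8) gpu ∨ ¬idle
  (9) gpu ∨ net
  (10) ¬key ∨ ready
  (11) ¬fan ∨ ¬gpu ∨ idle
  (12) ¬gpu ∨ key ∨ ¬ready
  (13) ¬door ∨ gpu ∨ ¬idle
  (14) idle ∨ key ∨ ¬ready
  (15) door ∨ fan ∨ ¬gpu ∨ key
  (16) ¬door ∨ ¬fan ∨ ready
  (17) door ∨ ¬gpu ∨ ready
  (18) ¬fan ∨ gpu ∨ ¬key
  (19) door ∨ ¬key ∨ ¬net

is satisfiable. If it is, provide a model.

gpu: True, net: True, ready: False, key: False, door: True, fan: False, idle: True

Set gpu = True.
Set net = True.
Set ready = False.
  then (¬key ∨ ready) forces key = False.
  then (door ∨ ¬gpu ∨ ready) forces door = True.
  then (¬door ∨ ¬fan ∨ ready) forces fan = False.
Set idle = True.
All clauses satisfied.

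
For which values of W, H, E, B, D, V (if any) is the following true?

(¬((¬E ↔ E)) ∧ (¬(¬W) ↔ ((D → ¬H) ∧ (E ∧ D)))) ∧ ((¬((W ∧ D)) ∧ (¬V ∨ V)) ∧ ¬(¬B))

W=F, H=F, E=F, B=T, D=T, V=F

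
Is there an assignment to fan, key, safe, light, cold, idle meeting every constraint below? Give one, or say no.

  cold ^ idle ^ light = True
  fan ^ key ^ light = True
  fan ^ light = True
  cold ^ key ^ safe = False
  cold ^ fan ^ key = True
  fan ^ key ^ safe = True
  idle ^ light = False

fan: False, key: False, safe: True, light: True, cold: True, idle: True

cold ^ idle ^ light = T ^ T ^ T = True ✓
fan ^ key ^ light = F ^ F ^ T = True ✓
fan ^ light = F ^ T = True ✓
cold ^ key ^ safe = T ^ F ^ T = False ✓
cold ^ fan ^ key = T ^ F ^ F = True ✓
fan ^ key ^ safe = F ^ F ^ T = True ✓
idle ^ light = T ^ T = False ✓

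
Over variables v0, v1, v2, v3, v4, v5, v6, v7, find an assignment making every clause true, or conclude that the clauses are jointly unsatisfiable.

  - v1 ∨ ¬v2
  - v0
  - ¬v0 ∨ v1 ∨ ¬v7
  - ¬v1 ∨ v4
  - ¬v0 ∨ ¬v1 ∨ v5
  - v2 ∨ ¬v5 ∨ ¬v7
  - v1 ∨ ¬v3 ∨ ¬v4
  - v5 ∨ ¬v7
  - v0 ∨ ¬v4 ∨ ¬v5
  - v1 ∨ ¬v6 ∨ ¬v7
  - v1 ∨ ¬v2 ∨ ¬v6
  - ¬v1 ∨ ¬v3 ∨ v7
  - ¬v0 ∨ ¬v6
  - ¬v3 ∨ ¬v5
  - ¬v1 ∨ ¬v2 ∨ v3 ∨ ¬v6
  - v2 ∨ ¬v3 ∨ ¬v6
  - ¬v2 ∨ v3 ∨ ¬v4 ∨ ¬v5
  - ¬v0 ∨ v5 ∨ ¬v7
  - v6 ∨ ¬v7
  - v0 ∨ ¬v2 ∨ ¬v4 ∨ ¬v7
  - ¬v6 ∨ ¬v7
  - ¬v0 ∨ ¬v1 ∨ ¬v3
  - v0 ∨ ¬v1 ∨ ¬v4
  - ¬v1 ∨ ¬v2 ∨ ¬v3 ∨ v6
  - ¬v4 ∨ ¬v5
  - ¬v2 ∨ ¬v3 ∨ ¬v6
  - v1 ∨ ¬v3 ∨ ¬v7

v0: True; v1: False; v2: False; v3: False; v4: True; v5: False; v6: False; v7: False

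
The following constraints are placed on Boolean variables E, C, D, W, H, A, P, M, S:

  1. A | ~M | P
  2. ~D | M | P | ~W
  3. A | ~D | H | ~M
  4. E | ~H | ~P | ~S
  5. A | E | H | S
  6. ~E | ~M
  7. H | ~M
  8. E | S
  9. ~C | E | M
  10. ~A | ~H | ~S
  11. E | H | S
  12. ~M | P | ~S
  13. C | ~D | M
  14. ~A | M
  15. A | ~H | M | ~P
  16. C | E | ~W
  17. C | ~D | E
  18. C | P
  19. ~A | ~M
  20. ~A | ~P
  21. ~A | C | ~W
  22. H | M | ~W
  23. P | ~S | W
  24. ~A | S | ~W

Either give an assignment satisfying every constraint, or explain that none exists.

Set E = False.
  then (E | S) forces S = True.
Try C = True:
  (~C | E | M) forces M = True.
  (H | ~M) forces H = True.
  (E | ~H | ~P | ~S) forces P = False.
  clause (~M | P | ~S) is falsified — backtrack.
So C = False.
  then (C | E | ~W) forces W = False.
  then (C | ~D | E) forces D = False.
  then (C | P) forces P = True.
  then (~A | ~P) forces A = False.
  then (E | ~H | ~P | ~S) forces H = False.
  then (H | ~M) forces M = False.
All clauses satisfied.

E=F, C=F, D=F, W=F, H=F, A=F, P=T, M=F, S=T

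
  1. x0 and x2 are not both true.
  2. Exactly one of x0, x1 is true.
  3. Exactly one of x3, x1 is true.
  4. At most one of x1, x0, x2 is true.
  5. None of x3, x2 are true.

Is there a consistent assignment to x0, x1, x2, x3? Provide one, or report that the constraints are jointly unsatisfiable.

x0=F; x1=T; x2=F; x3=F

  (1) x0=F, x2=F — not both ✓
  (2) {x0, x1}: 1 true — exactly one ✓
  (3) {x3, x1}: 1 true — exactly one ✓
  (4) {x1, x0, x2}: 1 true — at most one ✓
  (5) {x3, x2}: 0 true — none ✓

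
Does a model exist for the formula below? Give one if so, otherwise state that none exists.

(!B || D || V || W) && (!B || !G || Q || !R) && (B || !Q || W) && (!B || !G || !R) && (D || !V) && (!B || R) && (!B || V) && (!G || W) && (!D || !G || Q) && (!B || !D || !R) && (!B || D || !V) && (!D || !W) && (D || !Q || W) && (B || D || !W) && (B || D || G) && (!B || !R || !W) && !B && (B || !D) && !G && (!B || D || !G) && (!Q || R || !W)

Unsatisfiable

Case G = True:
  Clause (!G) is falsified — contradiction.
Case G = False:
  (!B) forces B = False.
  (B || D || G) forces D = True.
  Clause (B || !D) is falsified — contradiction.
Both cases fail, so the formula is unsatisfiable.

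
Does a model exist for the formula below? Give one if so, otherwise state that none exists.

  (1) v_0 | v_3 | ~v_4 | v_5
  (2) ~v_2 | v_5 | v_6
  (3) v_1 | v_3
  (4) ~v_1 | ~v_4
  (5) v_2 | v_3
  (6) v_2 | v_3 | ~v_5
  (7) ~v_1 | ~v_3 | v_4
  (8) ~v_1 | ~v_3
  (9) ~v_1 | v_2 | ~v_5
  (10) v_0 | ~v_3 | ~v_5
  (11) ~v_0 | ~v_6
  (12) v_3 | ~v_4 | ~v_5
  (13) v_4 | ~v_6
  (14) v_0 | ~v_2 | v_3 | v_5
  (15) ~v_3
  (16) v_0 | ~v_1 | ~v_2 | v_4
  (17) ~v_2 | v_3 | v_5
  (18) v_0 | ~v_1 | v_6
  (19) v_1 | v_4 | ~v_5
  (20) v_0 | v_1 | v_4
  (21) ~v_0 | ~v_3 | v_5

Unit clause (~v_3) forces v_3 = False.
In (v_1 | v_3) only v_1 is left, so v_1 = True.
In (~v_1 | ~v_4) only ~v_4 is left, so v_4 = False.
In (v_2 | v_3) only v_2 is left, so v_2 = True.
In (v_4 | ~v_6) only ~v_6 is left, so v_6 = False.
In (v_0 | ~v_1 | ~v_2 | v_4) only v_0 is left, so v_0 = True.
In (~v_2 | v_3 | v_5) only v_5 is left, so v_5 = True.
All clauses satisfied.

v_0 = True; v_1 = True; v_2 = True; v_3 = False; v_4 = False; v_5 = True; v_6 = False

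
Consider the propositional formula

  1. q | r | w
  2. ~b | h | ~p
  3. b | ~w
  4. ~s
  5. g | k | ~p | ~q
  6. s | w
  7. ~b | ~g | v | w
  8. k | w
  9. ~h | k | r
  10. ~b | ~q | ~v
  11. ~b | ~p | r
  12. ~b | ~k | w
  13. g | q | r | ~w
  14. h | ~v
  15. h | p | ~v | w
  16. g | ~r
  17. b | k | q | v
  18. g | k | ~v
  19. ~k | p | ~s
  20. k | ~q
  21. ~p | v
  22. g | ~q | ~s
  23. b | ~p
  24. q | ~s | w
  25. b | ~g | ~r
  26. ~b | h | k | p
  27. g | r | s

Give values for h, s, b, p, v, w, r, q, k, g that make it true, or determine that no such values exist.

h: True, s: False, b: True, p: False, v: False, w: True, r: False, q: True, k: True, g: True

Unit clause (~s) forces s = False.
In (s | w) only w is left, so w = True.
In (b | ~w) only b is left, so b = True.
Set h = True.
Set p = False.
Set v = False.
Set r = False.
  then (~h | k | r) forces k = True.
  then (g | r | s) forces g = True.
Set q = True.
All clauses satisfied.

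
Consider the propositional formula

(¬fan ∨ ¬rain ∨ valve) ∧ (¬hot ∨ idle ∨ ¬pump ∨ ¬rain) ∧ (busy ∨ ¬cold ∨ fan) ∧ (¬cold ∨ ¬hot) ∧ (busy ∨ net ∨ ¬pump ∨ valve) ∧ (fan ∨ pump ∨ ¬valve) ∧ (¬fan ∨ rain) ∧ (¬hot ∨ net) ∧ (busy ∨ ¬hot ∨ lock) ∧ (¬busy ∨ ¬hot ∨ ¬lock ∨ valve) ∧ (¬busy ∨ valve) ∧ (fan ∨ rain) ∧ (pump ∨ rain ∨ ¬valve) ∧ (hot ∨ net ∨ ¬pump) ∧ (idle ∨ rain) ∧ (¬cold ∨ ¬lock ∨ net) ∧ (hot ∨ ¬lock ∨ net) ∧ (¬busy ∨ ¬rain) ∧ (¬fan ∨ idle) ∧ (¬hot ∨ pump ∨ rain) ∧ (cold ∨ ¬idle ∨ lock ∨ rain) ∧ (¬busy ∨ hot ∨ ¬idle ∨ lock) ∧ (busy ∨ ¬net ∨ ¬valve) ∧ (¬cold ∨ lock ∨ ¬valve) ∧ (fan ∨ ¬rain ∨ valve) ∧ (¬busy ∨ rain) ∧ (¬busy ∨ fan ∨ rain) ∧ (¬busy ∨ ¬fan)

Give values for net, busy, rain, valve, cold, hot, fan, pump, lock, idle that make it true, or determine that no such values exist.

Set net = False.
  then (¬hot ∨ net) forces hot = False.
  then (hot ∨ net ∨ ¬pump) forces pump = False.
  then (hot ∨ ¬lock ∨ net) forces lock = False.
Try busy = True:
  (¬busy ∨ valve) forces valve = True.
  (fan ∨ pump ∨ ¬valve) forces fan = True.
  clause (¬busy ∨ ¬fan) is falsified — backtrack.
So busy = False.
Try rain = False:
  (¬fan ∨ rain) forces fan = False.
  clause (fan ∨ rain) is falsified — backtrack.
So rain = True.
Try valve = False:
  (¬fan ∨ ¬rain ∨ valve) forces fan = False.
  clause (fan ∨ ¬rain ∨ valve) is falsified — backtrack.
So valve = True.
  then (fan ∨ pump ∨ ¬valve) forces fan = True.
  then (¬fan ∨ idle) forces idle = True.
  then (¬cold ∨ lock ∨ ¬valve) forces cold = False.
All clauses satisfied.

net=F, busy=F, rain=T, valve=T, cold=F, hot=F, fan=T, pump=F, lock=F, idle=T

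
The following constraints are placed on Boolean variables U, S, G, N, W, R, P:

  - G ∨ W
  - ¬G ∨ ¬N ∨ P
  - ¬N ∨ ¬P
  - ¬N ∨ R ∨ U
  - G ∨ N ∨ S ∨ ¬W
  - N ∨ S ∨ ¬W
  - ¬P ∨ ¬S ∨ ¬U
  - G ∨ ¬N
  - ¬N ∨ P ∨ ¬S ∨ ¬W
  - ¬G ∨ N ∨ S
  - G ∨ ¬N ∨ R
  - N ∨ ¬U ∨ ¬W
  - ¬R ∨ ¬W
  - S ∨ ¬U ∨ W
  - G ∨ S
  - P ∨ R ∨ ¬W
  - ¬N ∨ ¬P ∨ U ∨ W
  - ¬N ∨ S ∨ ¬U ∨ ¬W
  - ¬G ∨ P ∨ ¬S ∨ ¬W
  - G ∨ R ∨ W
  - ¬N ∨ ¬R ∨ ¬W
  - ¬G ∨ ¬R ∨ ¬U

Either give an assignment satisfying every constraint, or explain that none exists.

Set U = False.
Try S = False:
  (G ∨ S) forces G = True.
  (¬G ∨ N ∨ S) forces N = True.
  (¬G ∨ ¬N ∨ P) forces P = True.
  clause (¬N ∨ ¬P) is falsified — backtrack.
So S = True.
Set G = True.
Try N = True:
  (¬G ∨ ¬N ∨ P) forces P = True.
  clause (¬N ∨ ¬P) is falsified — backtrack.
So N = False.
Set W = False.
Set R = False.
Set P = False.
All clauses satisfied.

U: False, S: True, G: True, N: False, W: False, R: False, P: False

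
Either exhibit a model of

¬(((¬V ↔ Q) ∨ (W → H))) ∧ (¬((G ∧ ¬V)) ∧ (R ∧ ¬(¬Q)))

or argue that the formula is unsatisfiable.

R: True, W: True, V: True, Q: True, H: False, G: True

  ¬(((¬V ↔ Q) ∨ (W → H))) = True
    (¬V ↔ Q) ∨ (W → H) = False
      ¬V ↔ Q = False
        ¬V = False
      W → H = False
  ¬((G ∧ ¬V)) ∧ (R ∧ ¬(¬Q)) = True
    ¬((G ∧ ¬V)) = True
      G ∧ ¬V = False
        ¬V = False
    R ∧ ¬(¬Q) = True
      ¬(¬Q) = True
        ¬Q = False
Both conjuncts True, so the formula holds.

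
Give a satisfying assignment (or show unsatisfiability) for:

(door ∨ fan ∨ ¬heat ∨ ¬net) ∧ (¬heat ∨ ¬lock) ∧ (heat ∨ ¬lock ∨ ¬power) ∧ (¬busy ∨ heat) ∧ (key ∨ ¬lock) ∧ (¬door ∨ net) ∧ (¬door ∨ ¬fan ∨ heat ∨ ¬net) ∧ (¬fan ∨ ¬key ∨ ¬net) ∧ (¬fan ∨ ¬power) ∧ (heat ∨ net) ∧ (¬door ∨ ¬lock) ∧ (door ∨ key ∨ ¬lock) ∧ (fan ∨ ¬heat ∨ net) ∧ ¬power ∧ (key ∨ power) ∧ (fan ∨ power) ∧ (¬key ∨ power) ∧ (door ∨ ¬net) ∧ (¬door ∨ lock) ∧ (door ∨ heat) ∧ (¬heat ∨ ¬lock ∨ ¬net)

The formula is unsatisfiable.

Case power = True:
  Clause (¬power) is falsified — contradiction.
Case power = False:
  (key ∨ power) forces key = True.
  Clause (¬key ∨ power) is falsified — contradiction.
Both cases fail, so the formula is unsatisfiable.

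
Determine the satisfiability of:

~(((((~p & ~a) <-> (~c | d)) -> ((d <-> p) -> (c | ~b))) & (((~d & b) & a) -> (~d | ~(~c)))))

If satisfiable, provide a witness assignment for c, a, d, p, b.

c = False, a = False, d = False, p = False, b = True

  ~(((((~p & ~a) <-> (~c | d)) -> ((d <-> p) -> (c | ~b))) & (((~d & b) & a) -> (~d | ~(~c))))) = True
    (((~p & ~a) <-> (~c | d)) -> ((d <-> p) -> (c | ~b))) & (((~d & b) & a) -> (~d | ~(~c))) = False
      ((~p & ~a) <-> (~c | d)) -> ((d <-> p) -> (c | ~b)) = False
        (~p & ~a) <-> (~c | d) = True
          ~p & ~a = True
            ~p = True
            ~a = True
          ~c | d = True
            ~c = True
        (d <-> p) -> (c | ~b) = False
          d <-> p = True
          c | ~b = False
            ~b = False
      ((~d & b) & a) -> (~d | ~(~c)) = True
        (~d & b) & a = False
          ~d & b = True
            ~d = True
        ~d | ~(~c) = True
          ~d = True
          ~(~c) = False
            ~c = True
The formula evaluates to True.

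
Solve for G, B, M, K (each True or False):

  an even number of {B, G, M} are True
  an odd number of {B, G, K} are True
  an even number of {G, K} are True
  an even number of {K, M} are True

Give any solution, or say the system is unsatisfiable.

Unsatisfiable

Adding constraints 1, 2, 4 mod 2: every variable appears an even number of times on the left, so the left side is 0.
But the right sides sum to 1 (mod 2). 0 ≠ 1 — the system is inconsistent.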